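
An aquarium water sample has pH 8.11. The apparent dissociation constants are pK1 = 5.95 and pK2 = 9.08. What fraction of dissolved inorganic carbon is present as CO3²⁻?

α₂ = 1 / (1 + [H⁺]/K2 + [H⁺]²/(K1K2)) = 1 / (1 + 10^+0.97 + 10^-1.19)
   = 1 / (1 + 9.3325 + 0.064565) = 1/10.397 = 0.09618

α₂ = 0.0962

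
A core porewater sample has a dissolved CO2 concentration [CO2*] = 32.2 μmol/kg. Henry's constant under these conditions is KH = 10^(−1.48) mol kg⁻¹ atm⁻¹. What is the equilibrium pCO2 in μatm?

KH = 10^(−1.48) = 3.311×10^-2 mol kg⁻¹ atm⁻¹
pCO2 = [CO2*]/KH = 32.2×10^-6 / 3.311×10^-2 = 9.72×10^-4 atm = 972 μatm

pCO2 = 972 μatm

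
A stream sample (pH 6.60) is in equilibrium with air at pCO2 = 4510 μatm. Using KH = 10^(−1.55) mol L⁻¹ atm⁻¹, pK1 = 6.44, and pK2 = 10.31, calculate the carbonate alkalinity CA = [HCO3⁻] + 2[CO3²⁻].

CA = 0.184 mmol/L

[CO2*] = KH · pCO2 = 10^(−1.55) × 4510×10^-6 = 1.271×10^-4 mol/L
α₀ = 1/(1 + K1/[H⁺] + K1K2/[H⁺]²) = 1/(1 + 10^+0.16 + 10^-3.55) = 0.4089
DIC = [CO2*]/α₀ = 1.271×10^-4 / 0.4089 = 0.3109 mmol/L
CA = (α₁ + 2α₂)·DIC = (0.5910 + 2×0.0001152) × 0.3109 = 0.184 mmol/L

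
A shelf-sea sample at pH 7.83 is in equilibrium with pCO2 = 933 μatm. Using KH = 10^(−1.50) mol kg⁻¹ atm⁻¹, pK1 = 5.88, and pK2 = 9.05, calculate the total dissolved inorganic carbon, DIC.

[CO2*] = KH · pCO2 = 10^(−1.50) × 933×10^-6 = 2.950×10^-5 mol/kg
α₀ = 1/(1 + K1/[H⁺] + K1K2/[H⁺]²) = 1/(1 + 10^+1.95 + 10^+0.73) = 0.01047
DIC = [CO2*]/α₀ = 2.950×10^-5 / 0.01047 = 2.82 mmol/kg

DIC = 2.82 mmol/kg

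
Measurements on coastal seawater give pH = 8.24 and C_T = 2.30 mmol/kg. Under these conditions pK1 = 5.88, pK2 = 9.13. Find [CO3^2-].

[CO3²⁻] = 0.261 mmol/kg

α₂ = 1 / (1 + [H⁺]/K2 + [H⁺]²/(K1K2)) = 1 / (1 + 10^+0.89 + 10^-1.47)
   = 1 / (1 + 7.7625 + 0.033884) = 1/8.7964 = 0.1137
[CO3²⁻] = α₂ × DIC = 0.1137 × 2.30 = 0.261 mmol/kg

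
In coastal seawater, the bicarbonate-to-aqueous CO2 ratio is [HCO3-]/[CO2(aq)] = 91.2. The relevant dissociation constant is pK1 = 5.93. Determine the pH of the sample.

pH = 7.89

From K1 = [H⁺][HCO3-]/[CO2(aq)]:  pH = pK1 + log₁₀([HCO3-]/[CO2(aq)])
log₁₀(91.2) = +1.960
pH = 5.93 + (+1.960) = 7.89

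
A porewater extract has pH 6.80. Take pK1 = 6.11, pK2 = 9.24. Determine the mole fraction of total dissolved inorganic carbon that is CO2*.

α₀ = 1 / (1 + K1/[H⁺] + K1K2/[H⁺]²) = 1 / (1 + 10^+0.69 + 10^-1.75)
   = 1 / (1 + 4.8978 + 0.017783) = 1/5.9156 = 0.1690

α₀ = 0.169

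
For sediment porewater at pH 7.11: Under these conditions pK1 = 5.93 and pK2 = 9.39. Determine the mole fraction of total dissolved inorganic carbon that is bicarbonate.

α₁ = 0.933

α₁ = 1 / (1 + [H⁺]/K1 + K2/[H⁺]) = 1 / (1 + 10^-1.18 + 10^-2.28)
   = 1 / (1 + 0.066069 + 0.0052481) = 1/1.0713 = 0.9334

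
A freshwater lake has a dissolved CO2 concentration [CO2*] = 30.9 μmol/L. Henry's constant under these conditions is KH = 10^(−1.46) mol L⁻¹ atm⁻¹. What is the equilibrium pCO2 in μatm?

pCO2 = 891 μatm

KH = 10^(−1.46) = 3.467×10^-2 mol L⁻¹ atm⁻¹
pCO2 = [CO2*]/KH = 30.9×10^-6 / 3.467×10^-2 = 8.91×10^-4 atm = 891 μatm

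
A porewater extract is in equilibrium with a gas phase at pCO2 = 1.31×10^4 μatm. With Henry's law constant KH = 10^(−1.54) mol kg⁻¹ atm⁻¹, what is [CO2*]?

[CO2*] = 378 μmol/kg

KH = 10^(−1.54) = 2.884×10^-2 mol kg⁻¹ atm⁻¹
[CO2*] = KH · pCO2 = 2.884×10^-2 × 1.31×10^4×10^-6 atm = 3.78×10^-4 mol/kg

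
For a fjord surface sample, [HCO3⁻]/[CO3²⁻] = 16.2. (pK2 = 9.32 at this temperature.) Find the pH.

From K2 = [H⁺][CO3²⁻]/[HCO3⁻]:  pH = pK2 − log₁₀([HCO3⁻]/[CO3²⁻])
log₁₀(16.2) = +1.210
pH = 9.32 − (+1.210) = 8.11

pH = 8.11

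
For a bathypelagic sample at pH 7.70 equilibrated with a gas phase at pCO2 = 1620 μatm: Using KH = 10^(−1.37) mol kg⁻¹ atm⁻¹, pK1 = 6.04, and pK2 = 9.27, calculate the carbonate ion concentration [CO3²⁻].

[CO2*] = KH · pCO2 = 10^(−1.37) × 1620×10^-6 = 6.911×10^-5 mol/kg
α₀ = 1/(1 + K1/[H⁺] + K1K2/[H⁺]²) = 1/(1 + 10^+1.66 + 10^+0.09) = 0.02086
DIC = [CO2*]/α₀ = 6.911×10^-5 / 0.02086 = 3.313 mmol/kg
[CO3²⁻] = α₂·DIC; α₂ = 0.02566, so [CO3²⁻] = 0.02566 × 3.313 = 0.0850 mmol/kg

[CO3²⁻] = 0.0850 mmol/kg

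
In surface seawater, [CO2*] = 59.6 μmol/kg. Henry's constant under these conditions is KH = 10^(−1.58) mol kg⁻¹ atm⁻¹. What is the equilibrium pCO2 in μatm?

pCO2 = 2270 μatm

KH = 10^(−1.58) = 2.630×10^-2 mol kg⁻¹ atm⁻¹
pCO2 = [CO2*]/KH = 59.6×10^-6 / 2.630×10^-2 = 2.27×10^-3 atm = 2270 μatm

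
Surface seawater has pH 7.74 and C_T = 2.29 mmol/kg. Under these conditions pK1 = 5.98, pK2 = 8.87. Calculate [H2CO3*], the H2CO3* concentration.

[CO2*] = 0.0365 mmol/kg

α₀ = 1 / (1 + K1/[H⁺] + K1K2/[H⁺]²) = 1 / (1 + 10^+1.76 + 10^+0.63)
   = 1 / (1 + 57.544 + 4.2658) = 1/62.810 = 0.01592
[CO2*] = α₀ × DIC = 0.01592 × 2.29 = 0.0365 mmol/kg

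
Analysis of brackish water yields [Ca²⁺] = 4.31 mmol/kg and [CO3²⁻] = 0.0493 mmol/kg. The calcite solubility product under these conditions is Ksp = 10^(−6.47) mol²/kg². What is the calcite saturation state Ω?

Ksp = 10^(−6.47) = 3.388×10^-7
Ω = [Ca²⁺][CO3²⁻]/Ksp = (4.31×10^-3)(0.0493×10^-3) / 3.388×10^-7 = 0.627

Ω = 0.627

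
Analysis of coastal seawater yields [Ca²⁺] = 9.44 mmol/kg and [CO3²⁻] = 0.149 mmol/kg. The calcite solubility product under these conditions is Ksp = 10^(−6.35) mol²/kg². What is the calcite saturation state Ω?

Ω = 3.15

Ksp = 10^(−6.35) = 4.467×10^-7
Ω = [Ca²⁺][CO3²⁻]/Ksp = (9.44×10^-3)(0.149×10^-3) / 4.467×10^-7 = 3.15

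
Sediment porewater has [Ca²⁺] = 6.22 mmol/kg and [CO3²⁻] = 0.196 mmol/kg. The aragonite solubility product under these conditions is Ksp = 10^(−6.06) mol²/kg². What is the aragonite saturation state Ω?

Ω = 1.40

Ksp = 10^(−6.06) = 8.710×10^-7
Ω = [Ca²⁺][CO3²⁻]/Ksp = (6.22×10^-3)(0.196×10^-3) / 8.710×10^-7 = 1.40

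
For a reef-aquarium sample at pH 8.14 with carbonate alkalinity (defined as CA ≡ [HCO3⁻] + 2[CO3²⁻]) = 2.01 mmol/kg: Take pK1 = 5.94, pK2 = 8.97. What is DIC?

CA = [HCO3⁻] + 2[CO3²⁻] = (α₁ + 2α₂)·DIC
At pH 8.14: [H⁺]/K1 = 10^-2.20 = 0.0063096, K2/[H⁺] = 10^-0.83 = 0.14791
α₁ = 1/(1 + 0.0063096 + 0.14791) = 1/1.1542 = 0.8664; α₂ = α₁·K2/[H⁺] = 0.1281
α₁ + 2α₂ = 1.1227
DIC = CA / (α₁ + 2α₂) = 2.01 / 1.1227 = 1.79 mmol/kg

DIC = 1.79 mmol/kg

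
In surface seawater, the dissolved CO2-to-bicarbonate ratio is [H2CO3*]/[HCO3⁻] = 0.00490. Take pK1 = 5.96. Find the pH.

pH = 8.27

From K1 = [H⁺][HCO3⁻]/[H2CO3*]:  pH = pK1 − log₁₀([H2CO3*]/[HCO3⁻])
log₁₀(0.00490) = -2.310
pH = 5.96 − (-2.310) = 8.27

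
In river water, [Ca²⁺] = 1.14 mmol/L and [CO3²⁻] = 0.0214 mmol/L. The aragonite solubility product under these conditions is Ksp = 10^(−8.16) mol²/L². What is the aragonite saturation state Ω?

Ksp = 10^(−8.16) = 6.918×10^-9
Ω = [Ca²⁺][CO3²⁻]/Ksp = (1.14×10^-3)(0.0214×10^-3) / 6.918×10^-9 = 3.53

Ω = 3.53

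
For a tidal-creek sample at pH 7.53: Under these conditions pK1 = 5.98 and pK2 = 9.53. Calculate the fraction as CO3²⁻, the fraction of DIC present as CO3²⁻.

α₂ = 1 / (1 + [H⁺]/K2 + [H⁺]²/(K1K2)) = 1 / (1 + 10^+2.00 + 10^+0.45)
   = 1 / (1 + 100.00 + 2.8184) = 1/103.82 = 0.009632

α₂ = 0.00963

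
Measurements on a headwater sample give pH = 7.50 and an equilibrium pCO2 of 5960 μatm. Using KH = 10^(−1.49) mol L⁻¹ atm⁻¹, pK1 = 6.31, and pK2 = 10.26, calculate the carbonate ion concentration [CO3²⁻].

[CO3²⁻] = 5.19 μmol/L

[CO2*] = KH · pCO2 = 10^(−1.49) × 5960×10^-6 = 1.929×10^-4 mol/L
α₀ = 1/(1 + K1/[H⁺] + K1K2/[H⁺]²) = 1/(1 + 10^+1.19 + 10^-1.57) = 0.06055
DIC = [CO2*]/α₀ = 1.929×10^-4 / 0.06055 = 3.185 mmol/L
[CO3²⁻] = α₂·DIC; α₂ = 0.001630, so [CO3²⁻] = 0.001630 × 3.185 = 0.00519 mmol/L = 5.19 μmol/L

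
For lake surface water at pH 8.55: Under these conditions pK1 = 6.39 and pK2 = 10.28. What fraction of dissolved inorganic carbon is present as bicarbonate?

α₁ = 1 / (1 + [H⁺]/K1 + K2/[H⁺]) = 1 / (1 + 10^-2.16 + 10^-1.73)
   = 1 / (1 + 0.0069183 + 0.018621) = 1/1.0255 = 0.9751

α₁ = 0.975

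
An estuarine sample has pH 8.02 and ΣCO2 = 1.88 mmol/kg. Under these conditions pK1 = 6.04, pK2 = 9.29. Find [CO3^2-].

[CO3²⁻] = 0.0949 mmol/kg

α₂ = 1 / (1 + [H⁺]/K2 + [H⁺]²/(K1K2)) = 1 / (1 + 10^+1.27 + 10^-0.71)
   = 1 / (1 + 18.621 + 0.19498) = 1/19.816 = 0.05046
[CO3²⁻] = α₂ × DIC = 0.05046 × 1.88 = 0.0949 mmol/kg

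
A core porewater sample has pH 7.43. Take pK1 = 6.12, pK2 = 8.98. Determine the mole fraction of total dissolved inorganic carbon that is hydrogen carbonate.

α₁ = 1 / (1 + [H⁺]/K1 + K2/[H⁺]) = 1 / (1 + 10^-1.31 + 10^-1.55)
   = 1 / (1 + 0.048978 + 0.028184) = 1/1.0772 = 0.9284

α₁ = 0.928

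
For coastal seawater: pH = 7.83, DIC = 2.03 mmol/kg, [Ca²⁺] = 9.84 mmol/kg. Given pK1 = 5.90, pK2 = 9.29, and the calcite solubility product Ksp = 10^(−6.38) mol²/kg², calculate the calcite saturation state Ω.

α₂ = 1 / (1 + [H⁺]/K2 + [H⁺]²/(K1K2)) = 1 / (1 + 10^+1.46 + 10^-0.47)
   = 1 / (1 + 28.840 + 0.33884) = 1/30.179 = 0.03314
[CO3²⁻] = α₂ × DIC = 0.03314 × 2.03 = 0.06726 mmol/kg
Ksp = 10^(−6.38) = 4.169×10^-7
Ω = [Ca²⁺][CO3²⁻]/Ksp = (9.84×10^-3)(6.726×10^-5) / 4.169×10^-7 = 1.59

Ω = 1.59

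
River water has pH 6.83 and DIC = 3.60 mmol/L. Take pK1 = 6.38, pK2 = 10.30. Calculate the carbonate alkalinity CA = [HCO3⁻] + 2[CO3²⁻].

CA = 2.66 mmol/L

CA = [HCO3⁻] + 2[CO3²⁻] = (α₁ + 2α₂)·DIC
At pH 6.83: [H⁺]/K1 = 10^-0.45 = 0.35481, K2/[H⁺] = 10^-3.47 = 0.00033884
α₁ = 1/(1 + 0.35481 + 0.00033884) = 1/1.3552 = 0.7379; α₂ = α₁·K2/[H⁺] = 0.0002500
α₁ + 2α₂ = 0.7384
CA = 0.7384 × 3.60 = 2.66 mmol/L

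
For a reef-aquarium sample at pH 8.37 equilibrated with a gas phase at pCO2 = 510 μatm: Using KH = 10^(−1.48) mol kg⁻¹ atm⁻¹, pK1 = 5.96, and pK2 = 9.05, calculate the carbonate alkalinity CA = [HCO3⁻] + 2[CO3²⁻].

CA = 6.15 mmol/kg

[CO2*] = KH · pCO2 = 10^(−1.48) × 510×10^-6 = 1.689×10^-5 mol/kg
α₀ = 1/(1 + K1/[H⁺] + K1K2/[H⁺]²) = 1/(1 + 10^+2.41 + 10^+1.73) = 0.003208
DIC = [CO2*]/α₀ = 1.689×10^-5 / 0.003208 = 5.265 mmol/kg
CA = (α₁ + 2α₂)·DIC = (0.8245 + 2×0.1723) × 5.265 = 6.15 mmol/kg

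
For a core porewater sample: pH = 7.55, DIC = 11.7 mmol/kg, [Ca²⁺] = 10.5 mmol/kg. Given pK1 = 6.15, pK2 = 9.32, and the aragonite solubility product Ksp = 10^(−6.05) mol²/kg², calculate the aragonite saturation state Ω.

Ω = 2.22

α₂ = 1 / (1 + [H⁺]/K2 + [H⁺]²/(K1K2)) = 1 / (1 + 10^+1.77 + 10^+0.37)
   = 1 / (1 + 58.884 + 2.3442) = 1/62.229 = 0.01607
[CO3²⁻] = α₂ × DIC = 0.01607 × 11.7 = 0.1880 mmol/kg
Ksp = 10^(−6.05) = 8.913×10^-7
Ω = [Ca²⁺][CO3²⁻]/Ksp = (10.5×10^-3)(1.880×10^-4) / 8.913×10^-7 = 2.22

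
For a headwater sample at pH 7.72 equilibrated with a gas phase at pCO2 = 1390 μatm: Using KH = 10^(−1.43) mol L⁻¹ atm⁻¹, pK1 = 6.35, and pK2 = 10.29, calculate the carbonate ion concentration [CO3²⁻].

[CO3²⁻] = 3.26 μmol/L

[CO2*] = KH · pCO2 = 10^(−1.43) × 1390×10^-6 = 5.164×10^-5 mol/L
α₀ = 1/(1 + K1/[H⁺] + K1K2/[H⁺]²) = 1/(1 + 10^+1.37 + 10^-1.20) = 0.04081
DIC = [CO2*]/α₀ = 5.164×10^-5 / 0.04081 = 1.266 mmol/L
[CO3²⁻] = α₂·DIC; α₂ = 0.002575, so [CO3²⁻] = 0.002575 × 1.266 = 0.00326 mmol/L = 3.26 μmol/L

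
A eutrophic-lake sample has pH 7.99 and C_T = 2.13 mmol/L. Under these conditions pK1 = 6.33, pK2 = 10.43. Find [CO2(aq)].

[CO2*] = 0.0454 mmol/L

α₀ = 1 / (1 + K1/[H⁺] + K1K2/[H⁺]²) = 1 / (1 + 10^+1.66 + 10^-0.78)
   = 1 / (1 + 45.709 + 0.16596) = 1/46.875 = 0.02133
[CO2*] = α₀ × DIC = 0.02133 × 2.13 = 0.0454 mmol/L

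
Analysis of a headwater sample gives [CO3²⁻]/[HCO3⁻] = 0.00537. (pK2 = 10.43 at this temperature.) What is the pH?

From K2 = [H⁺][CO3²⁻]/[HCO3⁻]:  pH = pK2 + log₁₀([CO3²⁻]/[HCO3⁻])
log₁₀(0.00537) = -2.270
pH = 10.43 + (-2.270) = 8.16

pH = 8.16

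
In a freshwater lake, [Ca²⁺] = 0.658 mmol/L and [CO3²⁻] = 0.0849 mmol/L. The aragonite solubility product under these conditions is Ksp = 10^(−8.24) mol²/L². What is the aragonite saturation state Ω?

Ω = 9.71

Ksp = 10^(−8.24) = 5.754×10^-9
Ω = [Ca²⁺][CO3²⁻]/Ksp = (0.658×10^-3)(0.0849×10^-3) / 5.754×10^-9 = 9.71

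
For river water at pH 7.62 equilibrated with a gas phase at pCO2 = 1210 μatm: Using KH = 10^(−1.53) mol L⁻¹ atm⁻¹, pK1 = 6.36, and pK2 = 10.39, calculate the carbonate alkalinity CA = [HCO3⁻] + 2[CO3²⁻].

CA = 0.652 mmol/L

[CO2*] = KH · pCO2 = 10^(−1.53) × 1210×10^-6 = 3.571×10^-5 mol/L
α₀ = 1/(1 + K1/[H⁺] + K1K2/[H⁺]²) = 1/(1 + 10^+1.26 + 10^-1.51) = 0.05201
DIC = [CO2*]/α₀ = 3.571×10^-5 / 0.05201 = 0.6866 mmol/L
CA = (α₁ + 2α₂)·DIC = (0.9464 + 2×0.001607) × 0.6866 = 0.652 mmol/L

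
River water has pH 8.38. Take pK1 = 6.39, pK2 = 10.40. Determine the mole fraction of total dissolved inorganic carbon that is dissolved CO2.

α₀ = 1 / (1 + K1/[H⁺] + K1K2/[H⁺]²) = 1 / (1 + 10^+1.99 + 10^-0.03)
   = 1 / (1 + 97.724 + 0.93325) = 1/99.657 = 0.01003

α₀ = 0.0100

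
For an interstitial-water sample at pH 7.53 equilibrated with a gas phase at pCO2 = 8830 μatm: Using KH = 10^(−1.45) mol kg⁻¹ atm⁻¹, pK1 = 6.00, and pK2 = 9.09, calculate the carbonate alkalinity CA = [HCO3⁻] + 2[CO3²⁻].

[CO2*] = KH · pCO2 = 10^(−1.45) × 8830×10^-6 = 3.133×10^-4 mol/kg
α₀ = 1/(1 + K1/[H⁺] + K1K2/[H⁺]²) = 1/(1 + 10^+1.53 + 10^-0.03) = 0.02792
DIC = [CO2*]/α₀ = 3.133×10^-4 / 0.02792 = 11.22 mmol/kg
CA = (α₁ + 2α₂)·DIC = (0.9460 + 2×0.02606) × 11.22 = 11.2 mmol/kg

CA = 11.2 mmol/kg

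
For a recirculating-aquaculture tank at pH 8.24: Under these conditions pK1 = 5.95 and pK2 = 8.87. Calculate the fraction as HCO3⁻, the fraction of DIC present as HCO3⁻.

α₁ = 0.807

α₁ = 1 / (1 + [H⁺]/K1 + K2/[H⁺]) = 1 / (1 + 10^-2.29 + 10^-0.63)
   = 1 / (1 + 0.0051286 + 0.23442) = 1/1.2396 = 0.8067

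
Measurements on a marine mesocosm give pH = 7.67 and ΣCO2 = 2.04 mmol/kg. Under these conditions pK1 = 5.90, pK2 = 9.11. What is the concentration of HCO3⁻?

[HCO3⁻] = 1.94 mmol/kg

α₁ = 1 / (1 + [H⁺]/K1 + K2/[H⁺]) = 1 / (1 + 10^-1.77 + 10^-1.44)
   = 1 / (1 + 0.016982 + 0.036308) = 1/1.0533 = 0.9494
[HCO3⁻] = α₁ × DIC = 0.9494 × 2.04 = 1.94 mmol/kg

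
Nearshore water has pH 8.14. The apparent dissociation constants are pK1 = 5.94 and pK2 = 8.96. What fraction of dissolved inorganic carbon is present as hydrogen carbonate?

α₁ = 1 / (1 + [H⁺]/K1 + K2/[H⁺]) = 1 / (1 + 10^-2.20 + 10^-0.82)
   = 1 / (1 + 0.0063096 + 0.15136) = 1/1.1577 = 0.8638

α₁ = 0.864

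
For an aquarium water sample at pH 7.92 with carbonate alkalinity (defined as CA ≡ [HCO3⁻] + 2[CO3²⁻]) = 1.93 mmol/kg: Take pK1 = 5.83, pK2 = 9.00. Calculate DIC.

CA = [HCO3⁻] + 2[CO3²⁻] = (α₁ + 2α₂)·DIC
At pH 7.92: [H⁺]/K1 = 10^-2.09 = 0.0081283, K2/[H⁺] = 10^-1.08 = 0.083176
α₁ = 1/(1 + 0.0081283 + 0.083176) = 1/1.0913 = 0.9163; α₂ = α₁·K2/[H⁺] = 0.07622
α₁ + 2α₂ = 1.0688
DIC = CA / (α₁ + 2α₂) = 1.93 / 1.0688 = 1.81 mmol/kg

DIC = 1.81 mmol/kg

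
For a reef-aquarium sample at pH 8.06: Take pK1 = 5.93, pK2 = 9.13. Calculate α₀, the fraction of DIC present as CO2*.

α₀ = 0.00679

α₀ = 1 / (1 + K1/[H⁺] + K1K2/[H⁺]²) = 1 / (1 + 10^+2.13 + 10^+1.06)
   = 1 / (1 + 134.90 + 11.482) = 1/147.38 = 0.006785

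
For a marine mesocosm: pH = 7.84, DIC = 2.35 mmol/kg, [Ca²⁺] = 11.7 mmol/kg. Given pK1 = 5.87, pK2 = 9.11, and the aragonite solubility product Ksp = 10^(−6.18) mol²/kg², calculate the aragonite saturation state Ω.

Ω = 2.10

α₂ = 1 / (1 + [H⁺]/K2 + [H⁺]²/(K1K2)) = 1 / (1 + 10^+1.27 + 10^-0.70)
   = 1 / (1 + 18.621 + 0.19953) = 1/19.820 = 0.05045
[CO3²⁻] = α₂ × DIC = 0.05045 × 2.35 = 0.1186 mmol/kg
Ksp = 10^(−6.18) = 6.607×10^-7
Ω = [Ca²⁺][CO3²⁻]/Ksp = (11.7×10^-3)(1.186×10^-4) / 6.607×10^-7 = 2.10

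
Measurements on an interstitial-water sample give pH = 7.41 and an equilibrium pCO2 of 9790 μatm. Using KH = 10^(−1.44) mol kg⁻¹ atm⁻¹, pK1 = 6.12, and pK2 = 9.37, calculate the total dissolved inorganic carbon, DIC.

[CO2*] = KH · pCO2 = 10^(−1.44) × 9790×10^-6 = 3.555×10^-4 mol/kg
α₀ = 1/(1 + K1/[H⁺] + K1K2/[H⁺]²) = 1/(1 + 10^+1.29 + 10^-0.67) = 0.04828
DIC = [CO2*]/α₀ = 3.555×10^-4 / 0.04828 = 7.36 mmol/kg

DIC = 7.36 mmol/kg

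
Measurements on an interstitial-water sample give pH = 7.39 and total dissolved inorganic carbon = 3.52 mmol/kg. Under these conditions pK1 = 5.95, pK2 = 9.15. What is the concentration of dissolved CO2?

[CO2*] = 0.121 mmol/kg

α₀ = 1 / (1 + K1/[H⁺] + K1K2/[H⁺]²) = 1 / (1 + 10^+1.44 + 10^-0.32)
   = 1 / (1 + 27.542 + 0.47863) = 1/29.021 = 0.03446
[CO2*] = α₀ × DIC = 0.03446 × 3.52 = 0.121 mmol/kg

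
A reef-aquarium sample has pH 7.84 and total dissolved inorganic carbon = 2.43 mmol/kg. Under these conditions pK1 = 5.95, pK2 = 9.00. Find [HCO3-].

[HCO3⁻] = 2.25 mmol/kg

α₁ = 1 / (1 + [H⁺]/K1 + K2/[H⁺]) = 1 / (1 + 10^-1.89 + 10^-1.16)
   = 1 / (1 + 0.012882 + 0.069183) = 1/1.0821 = 0.9242
[HCO3⁻] = α₁ × DIC = 0.9242 × 2.43 = 2.25 mmol/kg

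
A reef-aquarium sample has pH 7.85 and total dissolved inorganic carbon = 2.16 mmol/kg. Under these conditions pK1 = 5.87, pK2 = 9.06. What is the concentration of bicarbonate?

[HCO3⁻] = 2.01 mmol/kg

α₁ = 1 / (1 + [H⁺]/K1 + K2/[H⁺]) = 1 / (1 + 10^-1.98 + 10^-1.21)
   = 1 / (1 + 0.010471 + 0.061660) = 1/1.0721 = 0.9327
[HCO3⁻] = α₁ × DIC = 0.9327 × 2.16 = 2.01 mmol/kg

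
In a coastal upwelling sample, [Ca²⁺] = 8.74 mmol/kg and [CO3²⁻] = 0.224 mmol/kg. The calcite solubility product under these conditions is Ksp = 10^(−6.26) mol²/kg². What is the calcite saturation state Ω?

Ω = 3.56

Ksp = 10^(−6.26) = 5.495×10^-7
Ω = [Ca²⁺][CO3²⁻]/Ksp = (8.74×10^-3)(0.224×10^-3) / 5.495×10^-7 = 3.56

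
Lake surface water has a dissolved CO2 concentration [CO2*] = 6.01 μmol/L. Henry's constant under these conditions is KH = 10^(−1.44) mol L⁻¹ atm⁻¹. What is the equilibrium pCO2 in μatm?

KH = 10^(−1.44) = 3.631×10^-2 mol L⁻¹ atm⁻¹
pCO2 = [CO2*]/KH = 6.01×10^-6 / 3.631×10^-2 = 1.66×10^-4 atm = 166 μatm

pCO2 = 166 μatm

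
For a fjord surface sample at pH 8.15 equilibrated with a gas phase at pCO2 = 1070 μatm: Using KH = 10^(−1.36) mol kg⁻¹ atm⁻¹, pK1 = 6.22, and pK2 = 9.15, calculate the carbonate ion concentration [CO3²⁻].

[CO2*] = KH · pCO2 = 10^(−1.36) × 1070×10^-6 = 4.671×10^-5 mol/kg
α₀ = 1/(1 + K1/[H⁺] + K1K2/[H⁺]²) = 1/(1 + 10^+1.93 + 10^+0.93) = 0.01057
DIC = [CO2*]/α₀ = 4.671×10^-5 / 0.01057 = 4.420 mmol/kg
[CO3²⁻] = α₂·DIC; α₂ = 0.08995, so [CO3²⁻] = 0.08995 × 4.420 = 0.398 mmol/kg

[CO3²⁻] = 0.398 mmol/kg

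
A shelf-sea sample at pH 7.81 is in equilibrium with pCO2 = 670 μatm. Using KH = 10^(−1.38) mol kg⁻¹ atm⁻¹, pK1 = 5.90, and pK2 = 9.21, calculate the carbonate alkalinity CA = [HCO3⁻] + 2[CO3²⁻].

[CO2*] = KH · pCO2 = 10^(−1.38) × 670×10^-6 = 2.793×10^-5 mol/kg
α₀ = 1/(1 + K1/[H⁺] + K1K2/[H⁺]²) = 1/(1 + 10^+1.91 + 10^+0.51) = 0.01169
DIC = [CO2*]/α₀ = 2.793×10^-5 / 0.01169 = 2.389 mmol/kg
CA = (α₁ + 2α₂)·DIC = (0.9505 + 2×0.03784) × 2.389 = 2.45 mmol/kg

CA = 2.45 mmol/kg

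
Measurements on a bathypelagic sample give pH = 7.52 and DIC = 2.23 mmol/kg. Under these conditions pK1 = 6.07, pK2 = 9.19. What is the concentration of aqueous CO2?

[CO2*] = 0.0749 mmol/kg

α₀ = 1 / (1 + K1/[H⁺] + K1K2/[H⁺]²) = 1 / (1 + 10^+1.45 + 10^-0.22)
   = 1 / (1 + 28.184 + 0.60256) = 1/29.786 = 0.03357
[CO2*] = α₀ × DIC = 0.03357 × 2.23 = 0.0749 mmol/kg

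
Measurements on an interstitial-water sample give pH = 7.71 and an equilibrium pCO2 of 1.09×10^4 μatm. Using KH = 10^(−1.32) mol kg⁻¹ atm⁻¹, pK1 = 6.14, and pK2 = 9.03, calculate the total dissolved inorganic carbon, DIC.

[CO2*] = KH · pCO2 = 10^(−1.32) × 1.09×10^4×10^-6 = 5.217×10^-4 mol/kg
α₀ = 1/(1 + K1/[H⁺] + K1K2/[H⁺]²) = 1/(1 + 10^+1.57 + 10^+0.25) = 0.02504
DIC = [CO2*]/α₀ = 5.217×10^-4 / 0.02504 = 20.8 mmol/kg

DIC = 20.8 mmol/kg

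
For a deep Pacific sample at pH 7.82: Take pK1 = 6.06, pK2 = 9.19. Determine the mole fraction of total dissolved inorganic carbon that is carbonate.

α₂ = 0.0402

α₂ = 1 / (1 + [H⁺]/K2 + [H⁺]²/(K1K2)) = 1 / (1 + 10^+1.37 + 10^-0.39)
   = 1 / (1 + 23.442 + 0.40738) = 1/24.850 = 0.04024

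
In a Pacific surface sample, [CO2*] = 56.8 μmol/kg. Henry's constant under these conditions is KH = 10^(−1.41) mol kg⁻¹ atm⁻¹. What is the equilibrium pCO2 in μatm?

KH = 10^(−1.41) = 3.890×10^-2 mol kg⁻¹ atm⁻¹
pCO2 = [CO2*]/KH = 56.8×10^-6 / 3.890×10^-2 = 1.46×10^-3 atm = 1460 μatm

pCO2 = 1460 μatm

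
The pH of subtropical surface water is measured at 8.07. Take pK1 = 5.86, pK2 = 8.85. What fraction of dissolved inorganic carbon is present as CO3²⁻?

α₂ = 0.142

α₂ = 1 / (1 + [H⁺]/K2 + [H⁺]²/(K1K2)) = 1 / (1 + 10^+0.78 + 10^-1.43)
   = 1 / (1 + 6.0256 + 0.037154) = 1/7.0627 = 0.1416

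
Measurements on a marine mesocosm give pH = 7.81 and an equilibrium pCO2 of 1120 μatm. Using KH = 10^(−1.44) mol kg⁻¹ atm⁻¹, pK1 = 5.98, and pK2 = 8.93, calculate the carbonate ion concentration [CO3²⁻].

[CO3²⁻] = 0.209 mmol/kg

[CO2*] = KH · pCO2 = 10^(−1.44) × 1120×10^-6 = 4.066×10^-5 mol/kg
α₀ = 1/(1 + K1/[H⁺] + K1K2/[H⁺]²) = 1/(1 + 10^+1.83 + 10^+0.71) = 0.01356
DIC = [CO2*]/α₀ = 4.066×10^-5 / 0.01356 = 2.998 mmol/kg
[CO3²⁻] = α₂·DIC; α₂ = 0.06955, so [CO3²⁻] = 0.06955 × 2.998 = 0.209 mmol/kg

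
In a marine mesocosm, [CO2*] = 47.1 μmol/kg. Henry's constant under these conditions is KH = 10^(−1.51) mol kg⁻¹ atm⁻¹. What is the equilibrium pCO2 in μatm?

pCO2 = 1520 μatm

KH = 10^(−1.51) = 3.090×10^-2 mol kg⁻¹ atm⁻¹
pCO2 = [CO2*]/KH = 47.1×10^-6 / 3.090×10^-2 = 1.52×10^-3 atm = 1520 μatm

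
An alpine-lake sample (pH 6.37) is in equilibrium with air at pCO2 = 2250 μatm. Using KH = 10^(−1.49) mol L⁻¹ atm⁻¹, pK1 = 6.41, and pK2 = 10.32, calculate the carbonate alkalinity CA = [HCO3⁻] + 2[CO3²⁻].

[CO2*] = KH · pCO2 = 10^(−1.49) × 2250×10^-6 = 7.281×10^-5 mol/L
α₀ = 1/(1 + K1/[H⁺] + K1K2/[H⁺]²) = 1/(1 + 10^-0.04 + 10^-3.99) = 0.5230
DIC = [CO2*]/α₀ = 7.281×10^-5 / 0.5230 = 0.1392 mmol/L
CA = (α₁ + 2α₂)·DIC = (0.4770 + 2×5.352×10^-5) × 0.1392 = 0.0664 mmol/L

CA = 0.0664 mmol/L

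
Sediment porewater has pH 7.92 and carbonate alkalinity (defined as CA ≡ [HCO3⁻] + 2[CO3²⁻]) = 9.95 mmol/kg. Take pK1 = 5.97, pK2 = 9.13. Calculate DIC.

DIC = 9.50 mmol/kg

CA = [HCO3⁻] + 2[CO3²⁻] = (α₁ + 2α₂)·DIC
At pH 7.92: [H⁺]/K1 = 10^-1.95 = 0.011220, K2/[H⁺] = 10^-1.21 = 0.061660
α₁ = 1/(1 + 0.011220 + 0.061660) = 1/1.0729 = 0.9321; α₂ = α₁·K2/[H⁺] = 0.05747
α₁ + 2α₂ = 1.0470
DIC = CA / (α₁ + 2α₂) = 9.95 / 1.0470 = 9.50 mmol/kg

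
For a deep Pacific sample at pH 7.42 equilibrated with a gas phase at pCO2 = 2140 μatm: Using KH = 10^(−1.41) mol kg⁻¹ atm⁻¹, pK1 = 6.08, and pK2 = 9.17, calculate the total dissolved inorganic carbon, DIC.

DIC = 1.94 mmol/kg

[CO2*] = KH · pCO2 = 10^(−1.41) × 2140×10^-6 = 8.326×10^-5 mol/kg
α₀ = 1/(1 + K1/[H⁺] + K1K2/[H⁺]²) = 1/(1 + 10^+1.34 + 10^-0.41) = 0.04298
DIC = [CO2*]/α₀ = 8.326×10^-5 / 0.04298 = 1.94 mmol/kg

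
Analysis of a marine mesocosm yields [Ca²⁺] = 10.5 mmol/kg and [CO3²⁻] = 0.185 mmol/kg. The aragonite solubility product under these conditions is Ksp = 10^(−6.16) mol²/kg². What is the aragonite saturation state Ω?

Ksp = 10^(−6.16) = 6.918×10^-7
Ω = [Ca²⁺][CO3²⁻]/Ksp = (10.5×10^-3)(0.185×10^-3) / 6.918×10^-7 = 2.81

Ω = 2.81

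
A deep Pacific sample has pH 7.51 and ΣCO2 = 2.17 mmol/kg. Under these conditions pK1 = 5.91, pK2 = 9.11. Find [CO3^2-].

α₂ = 1 / (1 + [H⁺]/K2 + [H⁺]²/(K1K2)) = 1 / (1 + 10^+1.60 + 10^+0.00)
   = 1 / (1 + 39.811 + 1.0000) = 1/41.811 = 0.02392
[CO3²⁻] = α₂ × DIC = 0.02392 × 2.17 = 0.0519 mmol/kg

[CO3²⁻] = 0.0519 mmol/kg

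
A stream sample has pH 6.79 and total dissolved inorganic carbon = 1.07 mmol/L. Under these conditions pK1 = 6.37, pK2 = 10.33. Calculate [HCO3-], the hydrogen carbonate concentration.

α₁ = 1 / (1 + [H⁺]/K1 + K2/[H⁺]) = 1 / (1 + 10^-0.42 + 10^-3.54)
   = 1 / (1 + 0.38019 + 0.00028840) = 1/1.3805 = 0.7244
[HCO3⁻] = α₁ × DIC = 0.7244 × 1.07 = 0.775 mmol/L

[HCO3⁻] = 0.775 mmol/L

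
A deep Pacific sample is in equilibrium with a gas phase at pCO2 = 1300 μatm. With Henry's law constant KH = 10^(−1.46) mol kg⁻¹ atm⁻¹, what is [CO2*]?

[CO2*] = 45.1 μmol/kg

KH = 10^(−1.46) = 3.467×10^-2 mol kg⁻¹ atm⁻¹
[CO2*] = KH · pCO2 = 3.467×10^-2 × 1300×10^-6 atm = 4.51×10^-5 mol/kg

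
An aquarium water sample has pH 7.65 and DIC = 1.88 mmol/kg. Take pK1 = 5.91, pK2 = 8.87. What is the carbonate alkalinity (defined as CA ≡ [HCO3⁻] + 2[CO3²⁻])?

CA = 1.95 mmol/kg

CA = [HCO3⁻] + 2[CO3²⁻] = (α₁ + 2α₂)·DIC
At pH 7.65: [H⁺]/K1 = 10^-1.74 = 0.018197, K2/[H⁺] = 10^-1.22 = 0.060256
α₁ = 1/(1 + 0.018197 + 0.060256) = 1/1.0785 = 0.9273; α₂ = α₁·K2/[H⁺] = 0.05587
α₁ + 2α₂ = 1.0390
CA = 1.0390 × 1.88 = 1.95 mmol/kg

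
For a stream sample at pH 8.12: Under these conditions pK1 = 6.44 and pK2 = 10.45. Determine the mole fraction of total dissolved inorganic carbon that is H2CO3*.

α₀ = 0.0204

α₀ = 1 / (1 + K1/[H⁺] + K1K2/[H⁺]²) = 1 / (1 + 10^+1.68 + 10^-0.65)
   = 1 / (1 + 47.863 + 0.22387) = 1/49.087 = 0.02037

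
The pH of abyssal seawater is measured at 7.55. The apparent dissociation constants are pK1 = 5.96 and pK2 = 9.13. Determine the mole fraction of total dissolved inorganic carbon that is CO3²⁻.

α₂ = 0.0250

α₂ = 1 / (1 + [H⁺]/K2 + [H⁺]²/(K1K2)) = 1 / (1 + 10^+1.58 + 10^-0.01)
   = 1 / (1 + 38.019 + 0.97724) = 1/39.996 = 0.02500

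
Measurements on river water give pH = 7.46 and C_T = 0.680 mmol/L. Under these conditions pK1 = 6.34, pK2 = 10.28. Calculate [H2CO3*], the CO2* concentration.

[CO2*] = 0.0479 mmol/L

α₀ = 1 / (1 + K1/[H⁺] + K1K2/[H⁺]²) = 1 / (1 + 10^+1.12 + 10^-1.70)
   = 1 / (1 + 13.183 + 0.019953) = 1/14.203 = 0.07041
[CO2*] = α₀ × DIC = 0.07041 × 0.680 = 0.0479 mmol/L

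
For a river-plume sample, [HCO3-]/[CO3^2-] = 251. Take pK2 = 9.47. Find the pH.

From K2 = [H⁺][CO3^2-]/[HCO3-]:  pH = pK2 − log₁₀([HCO3-]/[CO3^2-])
log₁₀(251) = +2.400
pH = 9.47 − (+2.400) = 7.07

pH = 7.07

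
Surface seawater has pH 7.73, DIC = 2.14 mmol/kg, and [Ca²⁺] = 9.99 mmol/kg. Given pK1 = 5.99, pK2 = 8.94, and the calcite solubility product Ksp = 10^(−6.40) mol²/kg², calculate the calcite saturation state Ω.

Ω = 3.07

α₂ = 1 / (1 + [H⁺]/K2 + [H⁺]²/(K1K2)) = 1 / (1 + 10^+1.21 + 10^-0.53)
   = 1 / (1 + 16.218 + 0.29512) = 1/17.513 = 0.05710
[CO3²⁻] = α₂ × DIC = 0.05710 × 2.14 = 0.1222 mmol/kg
Ksp = 10^(−6.40) = 3.981×10^-7
Ω = [Ca²⁺][CO3²⁻]/Ksp = (9.99×10^-3)(1.222×10^-4) / 3.981×10^-7 = 3.07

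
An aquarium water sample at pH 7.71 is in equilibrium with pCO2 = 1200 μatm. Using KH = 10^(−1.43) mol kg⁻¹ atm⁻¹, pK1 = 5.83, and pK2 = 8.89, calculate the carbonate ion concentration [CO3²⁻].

[CO3²⁻] = 0.223 mmol/kg

[CO2*] = KH · pCO2 = 10^(−1.43) × 1200×10^-6 = 4.458×10^-5 mol/kg
α₀ = 1/(1 + K1/[H⁺] + K1K2/[H⁺]²) = 1/(1 + 10^+1.88 + 10^+0.70) = 0.01221
DIC = [CO2*]/α₀ = 4.458×10^-5 / 0.01221 = 3.650 mmol/kg
[CO3²⁻] = α₂·DIC; α₂ = 0.06122, so [CO3²⁻] = 0.06122 × 3.650 = 0.223 mmol/kg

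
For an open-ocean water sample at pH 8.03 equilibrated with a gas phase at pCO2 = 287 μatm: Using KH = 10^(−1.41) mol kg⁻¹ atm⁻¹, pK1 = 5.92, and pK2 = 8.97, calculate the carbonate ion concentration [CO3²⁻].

[CO3²⁻] = 0.165 mmol/kg

[CO2*] = KH · pCO2 = 10^(−1.41) × 287×10^-6 = 1.117×10^-5 mol/kg
α₀ = 1/(1 + K1/[H⁺] + K1K2/[H⁺]²) = 1/(1 + 10^+2.11 + 10^+1.17) = 0.006915
DIC = [CO2*]/α₀ = 1.117×10^-5 / 0.006915 = 1.615 mmol/kg
[CO3²⁻] = α₂·DIC; α₂ = 0.1023, so [CO3²⁻] = 0.1023 × 1.615 = 0.165 mmol/kg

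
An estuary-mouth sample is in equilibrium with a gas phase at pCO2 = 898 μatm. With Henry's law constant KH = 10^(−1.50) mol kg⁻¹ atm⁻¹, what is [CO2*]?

KH = 10^(−1.50) = 3.162×10^-2 mol kg⁻¹ atm⁻¹
[CO2*] = KH · pCO2 = 3.162×10^-2 × 898×10^-6 atm = 2.84×10^-5 mol/kg

[CO2*] = 28.4 μmol/kg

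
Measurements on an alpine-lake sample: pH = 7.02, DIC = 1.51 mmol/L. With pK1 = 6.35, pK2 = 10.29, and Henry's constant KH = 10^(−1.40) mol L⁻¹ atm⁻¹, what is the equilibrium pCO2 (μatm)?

α₀ = 1 / (1 + K1/[H⁺] + K1K2/[H⁺]²) = 1 / (1 + 10^+0.67 + 10^-2.60)
   = 1 / (1 + 4.6774 + 0.0025119) = 1/5.6799 = 0.1761
[CO2*] = α₀ × DIC = 0.1761 × 1.51 = 0.2659 mmol/L
pCO2 = [CO2*]/KH = 2.659×10^-4 / 3.981×10^-2 = 6680 μatm

pCO2 = 6680 μatm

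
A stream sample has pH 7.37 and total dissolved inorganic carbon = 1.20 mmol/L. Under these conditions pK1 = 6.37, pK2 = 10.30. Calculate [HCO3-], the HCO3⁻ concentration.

α₁ = 1 / (1 + [H⁺]/K1 + K2/[H⁺]) = 1 / (1 + 10^-1.00 + 10^-2.93)
   = 1 / (1 + 0.10000 + 0.0011749) = 1/1.1012 = 0.9081
[HCO3⁻] = α₁ × DIC = 0.9081 × 1.20 = 1.09 mmol/L

[HCO3⁻] = 1.09 mmol/L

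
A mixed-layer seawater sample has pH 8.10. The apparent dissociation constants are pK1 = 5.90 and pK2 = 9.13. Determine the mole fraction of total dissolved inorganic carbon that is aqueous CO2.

α₀ = 1 / (1 + K1/[H⁺] + K1K2/[H⁺]²) = 1 / (1 + 10^+2.20 + 10^+1.17)
   = 1 / (1 + 158.49 + 14.791) = 1/174.28 = 0.005738

α₀ = 0.00574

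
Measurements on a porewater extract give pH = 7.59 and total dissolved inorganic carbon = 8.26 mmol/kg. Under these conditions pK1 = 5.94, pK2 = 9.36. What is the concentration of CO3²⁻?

[CO3²⁻] = 0.135 mmol/kg

α₂ = 1 / (1 + [H⁺]/K2 + [H⁺]²/(K1K2)) = 1 / (1 + 10^+1.77 + 10^+0.12)
   = 1 / (1 + 58.884 + 1.3183) = 1/61.203 = 0.01634
[CO3²⁻] = α₂ × DIC = 0.01634 × 8.26 = 0.135 mmol/kg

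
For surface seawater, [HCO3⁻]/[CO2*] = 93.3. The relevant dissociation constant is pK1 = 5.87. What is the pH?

pH = 7.84

From K1 = [H⁺][HCO3⁻]/[CO2*]:  pH = pK1 + log₁₀([HCO3⁻]/[CO2*])
log₁₀(93.3) = +1.970
pH = 5.87 + (+1.970) = 7.84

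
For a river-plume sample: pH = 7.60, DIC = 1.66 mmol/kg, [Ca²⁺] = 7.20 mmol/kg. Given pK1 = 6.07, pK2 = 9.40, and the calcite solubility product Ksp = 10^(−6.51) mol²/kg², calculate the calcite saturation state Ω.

α₂ = 1 / (1 + [H⁺]/K2 + [H⁺]²/(K1K2)) = 1 / (1 + 10^+1.80 + 10^+0.27)
   = 1 / (1 + 63.096 + 1.8621) = 1/65.958 = 0.01516
[CO3²⁻] = α₂ × DIC = 0.01516 × 1.66 = 0.02517 mmol/kg
Ksp = 10^(−6.51) = 3.090×10^-7
Ω = [Ca²⁺][CO3²⁻]/Ksp = (7.20×10^-3)(2.517×10^-5) / 3.090×10^-7 = 0.586

Ω = 0.586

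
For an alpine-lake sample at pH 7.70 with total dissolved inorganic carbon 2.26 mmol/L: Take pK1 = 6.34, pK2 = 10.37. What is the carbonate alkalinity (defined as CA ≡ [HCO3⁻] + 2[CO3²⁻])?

CA = [HCO3⁻] + 2[CO3²⁻] = (α₁ + 2α₂)·DIC
At pH 7.70: [H⁺]/K1 = 10^-1.36 = 0.043652, K2/[H⁺] = 10^-2.67 = 0.0021380
α₁ = 1/(1 + 0.043652 + 0.0021380) = 1/1.0458 = 0.9562; α₂ = α₁·K2/[H⁺] = 0.002044
α₁ + 2α₂ = 0.9603
CA = 0.9603 × 2.26 = 2.17 mmol/L

CA = 2.17 mmol/L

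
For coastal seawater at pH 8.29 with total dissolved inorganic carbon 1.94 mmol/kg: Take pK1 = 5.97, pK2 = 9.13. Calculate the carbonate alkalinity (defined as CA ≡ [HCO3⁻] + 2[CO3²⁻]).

CA = [HCO3⁻] + 2[CO3²⁻] = (α₁ + 2α₂)·DIC
At pH 8.29: [H⁺]/K1 = 10^-2.32 = 0.0047863, K2/[H⁺] = 10^-0.84 = 0.14454
α₁ = 1/(1 + 0.0047863 + 0.14454) = 1/1.1493 = 0.8701; α₂ = α₁·K2/[H⁺] = 0.1258
α₁ + 2α₂ = 1.1216
CA = 1.1216 × 1.94 = 2.18 mmol/kg

CA = 2.18 mmol/kg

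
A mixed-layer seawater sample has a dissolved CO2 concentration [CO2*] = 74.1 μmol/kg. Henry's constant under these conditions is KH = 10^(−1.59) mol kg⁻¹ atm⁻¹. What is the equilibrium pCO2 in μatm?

pCO2 = 2880 μatm

KH = 10^(−1.59) = 2.570×10^-2 mol kg⁻¹ atm⁻¹
pCO2 = [CO2*]/KH = 74.1×10^-6 / 2.570×10^-2 = 2.88×10^-3 atm = 2880 μatm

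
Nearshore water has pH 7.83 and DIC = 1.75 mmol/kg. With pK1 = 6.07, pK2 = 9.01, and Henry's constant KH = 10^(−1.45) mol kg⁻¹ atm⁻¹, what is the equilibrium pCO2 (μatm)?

pCO2 = 791 μatm

α₀ = 1 / (1 + K1/[H⁺] + K1K2/[H⁺]²) = 1 / (1 + 10^+1.76 + 10^+0.58)
   = 1 / (1 + 57.544 + 3.8019) = 1/62.346 = 0.01604
[CO2*] = α₀ × DIC = 0.01604 × 1.75 = 0.02807 mmol/kg
pCO2 = [CO2*]/KH = 2.807×10^-5 / 3.548×10^-2 = 791 μatm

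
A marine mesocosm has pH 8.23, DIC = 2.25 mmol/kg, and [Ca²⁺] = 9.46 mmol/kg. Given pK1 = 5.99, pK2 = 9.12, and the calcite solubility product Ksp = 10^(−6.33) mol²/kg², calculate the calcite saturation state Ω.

α₂ = 1 / (1 + [H⁺]/K2 + [H⁺]²/(K1K2)) = 1 / (1 + 10^+0.89 + 10^-1.35)
   = 1 / (1 + 7.7625 + 0.044668) = 1/8.8071 = 0.1135
[CO3²⁻] = α₂ × DIC = 0.1135 × 2.25 = 0.2555 mmol/kg
Ksp = 10^(−6.33) = 4.677×10^-7
Ω = [Ca²⁺][CO3²⁻]/Ksp = (9.46×10^-3)(2.555×10^-4) / 4.677×10^-7 = 5.17

Ω = 5.17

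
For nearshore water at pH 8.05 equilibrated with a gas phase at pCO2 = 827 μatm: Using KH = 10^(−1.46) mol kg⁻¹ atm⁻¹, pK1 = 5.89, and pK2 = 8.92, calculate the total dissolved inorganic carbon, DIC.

DIC = 4.73 mmol/kg

[CO2*] = KH · pCO2 = 10^(−1.46) × 827×10^-6 = 2.868×10^-5 mol/kg
α₀ = 1/(1 + K1/[H⁺] + K1K2/[H⁺]²) = 1/(1 + 10^+2.16 + 10^+1.29) = 0.006059
DIC = [CO2*]/α₀ = 2.868×10^-5 / 0.006059 = 4.73 mmol/kg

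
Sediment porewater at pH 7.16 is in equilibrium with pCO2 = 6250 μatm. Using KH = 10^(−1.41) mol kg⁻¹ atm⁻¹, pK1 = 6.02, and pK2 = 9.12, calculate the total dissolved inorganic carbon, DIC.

DIC = 3.64 mmol/kg

[CO2*] = KH · pCO2 = 10^(−1.41) × 6250×10^-6 = 2.432×10^-4 mol/kg
α₀ = 1/(1 + K1/[H⁺] + K1K2/[H⁺]²) = 1/(1 + 10^+1.14 + 10^-0.82) = 0.06687
DIC = [CO2*]/α₀ = 2.432×10^-4 / 0.06687 = 3.64 mmol/kg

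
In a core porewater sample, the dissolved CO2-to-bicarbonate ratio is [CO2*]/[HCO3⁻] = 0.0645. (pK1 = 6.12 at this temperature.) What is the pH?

pH = 7.31

From K1 = [H⁺][HCO3⁻]/[CO2*]:  pH = pK1 − log₁₀([CO2*]/[HCO3⁻])
log₁₀(0.0645) = -1.190
pH = 6.12 − (-1.190) = 7.31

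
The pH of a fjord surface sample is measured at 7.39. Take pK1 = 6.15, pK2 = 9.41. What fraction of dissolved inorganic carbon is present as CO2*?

α₀ = 0.0539

α₀ = 1 / (1 + K1/[H⁺] + K1K2/[H⁺]²) = 1 / (1 + 10^+1.24 + 10^-0.78)
   = 1 / (1 + 17.378 + 0.16596) = 1/18.544 = 0.05393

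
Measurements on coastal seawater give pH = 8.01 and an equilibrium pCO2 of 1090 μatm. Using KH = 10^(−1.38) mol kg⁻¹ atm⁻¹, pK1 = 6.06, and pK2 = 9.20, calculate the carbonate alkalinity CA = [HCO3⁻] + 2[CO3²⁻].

[CO2*] = KH · pCO2 = 10^(−1.38) × 1090×10^-6 = 4.544×10^-5 mol/kg
α₀ = 1/(1 + K1/[H⁺] + K1K2/[H⁺]²) = 1/(1 + 10^+1.95 + 10^+0.76) = 0.01043
DIC = [CO2*]/α₀ = 4.544×10^-5 / 0.01043 = 4.357 mmol/kg
CA = (α₁ + 2α₂)·DIC = (0.9296 + 2×0.06002) × 4.357 = 4.57 mmol/kg

CA = 4.57 mmol/kg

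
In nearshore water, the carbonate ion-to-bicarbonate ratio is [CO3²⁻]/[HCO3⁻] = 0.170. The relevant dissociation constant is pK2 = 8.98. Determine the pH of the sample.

From K2 = [H⁺][CO3²⁻]/[HCO3⁻]:  pH = pK2 + log₁₀([CO3²⁻]/[HCO3⁻])
log₁₀(0.170) = -0.770
pH = 8.98 + (-0.770) = 8.21

pH = 8.21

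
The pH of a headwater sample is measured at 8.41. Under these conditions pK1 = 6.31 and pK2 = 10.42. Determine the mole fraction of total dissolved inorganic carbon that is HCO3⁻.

α₁ = 1 / (1 + [H⁺]/K1 + K2/[H⁺]) = 1 / (1 + 10^-2.10 + 10^-2.01)
   = 1 / (1 + 0.0079433 + 0.0097724) = 1/1.0177 = 0.9826

α₁ = 0.983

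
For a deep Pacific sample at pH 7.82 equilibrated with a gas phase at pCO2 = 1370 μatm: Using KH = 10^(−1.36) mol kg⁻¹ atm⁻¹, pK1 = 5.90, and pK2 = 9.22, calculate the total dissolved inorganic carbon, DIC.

[CO2*] = KH · pCO2 = 10^(−1.36) × 1370×10^-6 = 5.980×10^-5 mol/kg
α₀ = 1/(1 + K1/[H⁺] + K1K2/[H⁺]²) = 1/(1 + 10^+1.92 + 10^+0.52) = 0.01143
DIC = [CO2*]/α₀ = 5.980×10^-5 / 0.01143 = 5.23 mmol/kg

DIC = 5.23 mmol/kg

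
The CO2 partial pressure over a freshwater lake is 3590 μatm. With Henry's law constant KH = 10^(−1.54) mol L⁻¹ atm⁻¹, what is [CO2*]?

[CO2*] = 104 μmol/L

KH = 10^(−1.54) = 2.884×10^-2 mol L⁻¹ atm⁻¹
[CO2*] = KH · pCO2 = 2.884×10^-2 × 3590×10^-6 atm = 1.04×10^-4 mol/L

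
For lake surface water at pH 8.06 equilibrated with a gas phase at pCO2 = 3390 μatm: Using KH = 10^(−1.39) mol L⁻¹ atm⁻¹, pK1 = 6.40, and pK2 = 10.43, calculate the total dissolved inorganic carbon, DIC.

[CO2*] = KH · pCO2 = 10^(−1.39) × 3390×10^-6 = 1.381×10^-4 mol/L
α₀ = 1/(1 + K1/[H⁺] + K1K2/[H⁺]²) = 1/(1 + 10^+1.66 + 10^-0.71) = 0.02132
DIC = [CO2*]/α₀ = 1.381×10^-4 / 0.02132 = 6.48 mmol/L

DIC = 6.48 mmol/L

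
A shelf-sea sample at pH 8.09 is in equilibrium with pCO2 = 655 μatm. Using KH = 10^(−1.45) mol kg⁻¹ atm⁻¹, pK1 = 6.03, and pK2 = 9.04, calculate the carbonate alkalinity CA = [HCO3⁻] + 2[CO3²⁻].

[CO2*] = KH · pCO2 = 10^(−1.45) × 655×10^-6 = 2.324×10^-5 mol/kg
α₀ = 1/(1 + K1/[H⁺] + K1K2/[H⁺]²) = 1/(1 + 10^+2.06 + 10^+1.11) = 0.007770
DIC = [CO2*]/α₀ = 2.324×10^-5 / 0.007770 = 2.991 mmol/kg
CA = (α₁ + 2α₂)·DIC = (0.8921 + 2×0.1001) × 2.991 = 3.27 mmol/kg

CA = 3.27 mmol/kg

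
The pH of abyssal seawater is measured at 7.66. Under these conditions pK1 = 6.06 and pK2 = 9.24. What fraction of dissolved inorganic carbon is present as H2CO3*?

α₀ = 0.0239

α₀ = 1 / (1 + K1/[H⁺] + K1K2/[H⁺]²) = 1 / (1 + 10^+1.60 + 10^+0.02)
   = 1 / (1 + 39.811 + 1.0471) = 1/41.858 = 0.02389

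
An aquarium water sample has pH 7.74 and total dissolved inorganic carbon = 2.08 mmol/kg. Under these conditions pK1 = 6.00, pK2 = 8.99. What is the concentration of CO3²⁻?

[CO3²⁻] = 0.109 mmol/kg

α₂ = 1 / (1 + [H⁺]/K2 + [H⁺]²/(K1K2)) = 1 / (1 + 10^+1.25 + 10^-0.49)
   = 1 / (1 + 17.783 + 0.32359) = 1/19.106 = 0.05234
[CO3²⁻] = α₂ × DIC = 0.05234 × 2.08 = 0.109 mmol/kg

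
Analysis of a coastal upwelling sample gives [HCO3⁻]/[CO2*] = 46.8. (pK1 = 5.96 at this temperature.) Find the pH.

pH = 7.63

From K1 = [H⁺][HCO3⁻]/[CO2*]:  pH = pK1 + log₁₀([HCO3⁻]/[CO2*])
log₁₀(46.8) = +1.670
pH = 5.96 + (+1.670) = 7.63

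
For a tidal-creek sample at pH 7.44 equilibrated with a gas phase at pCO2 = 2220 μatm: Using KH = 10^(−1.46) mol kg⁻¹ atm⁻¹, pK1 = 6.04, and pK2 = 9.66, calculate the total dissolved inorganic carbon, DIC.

[CO2*] = KH · pCO2 = 10^(−1.46) × 2220×10^-6 = 7.698×10^-5 mol/kg
α₀ = 1/(1 + K1/[H⁺] + K1K2/[H⁺]²) = 1/(1 + 10^+1.40 + 10^-0.82) = 0.03807
DIC = [CO2*]/α₀ = 7.698×10^-5 / 0.03807 = 2.02 mmol/kg

DIC = 2.02 mmol/kg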